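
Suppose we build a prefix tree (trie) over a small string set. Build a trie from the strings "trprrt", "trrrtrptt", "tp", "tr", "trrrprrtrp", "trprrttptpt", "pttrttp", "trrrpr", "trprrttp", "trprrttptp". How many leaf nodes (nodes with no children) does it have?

5

Leaves are exactly the stored words that no other stored word extends.
Those words: "pttrttp", "tp", "trprrttptpt", "trrrprrtrp", "trrrtrptt"
Leaf count: 5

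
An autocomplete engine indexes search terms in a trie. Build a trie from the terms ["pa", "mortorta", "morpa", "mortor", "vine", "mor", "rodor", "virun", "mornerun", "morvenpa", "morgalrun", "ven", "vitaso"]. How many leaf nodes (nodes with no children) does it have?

A leaf is a node with no children — equivalently, the end of a word that is not a proper prefix of any other stored word.
Those words: "morgalrun", "mornerun", "morpa", "mortorta", "morvenpa", "pa", "rodor", "ven", "vine", "virun", "vitaso"
Leaf count: 11

11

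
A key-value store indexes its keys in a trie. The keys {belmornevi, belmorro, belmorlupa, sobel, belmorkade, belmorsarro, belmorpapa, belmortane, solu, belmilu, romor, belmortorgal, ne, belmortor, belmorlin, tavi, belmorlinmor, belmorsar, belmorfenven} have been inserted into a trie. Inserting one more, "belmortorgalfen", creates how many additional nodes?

"belmortorgal" is already a path in the trie; the remaining "fen" must be added.
Each of the 3 remaining characters creates one node.

3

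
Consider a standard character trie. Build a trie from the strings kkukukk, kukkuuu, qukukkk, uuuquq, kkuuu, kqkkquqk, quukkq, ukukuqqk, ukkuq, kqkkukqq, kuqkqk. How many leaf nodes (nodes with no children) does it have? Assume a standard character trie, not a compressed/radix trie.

11

Leaves are exactly the stored words that no other stored word extends.
Those words: "kkukukk", "kkuuu", "kqkkquqk", "kqkkukqq", "kukkuuu", "kuqkqk", "qukukkk", "quukkq", "ukkuq", "ukukuqqk", "uuuquq"
Leaf count: 11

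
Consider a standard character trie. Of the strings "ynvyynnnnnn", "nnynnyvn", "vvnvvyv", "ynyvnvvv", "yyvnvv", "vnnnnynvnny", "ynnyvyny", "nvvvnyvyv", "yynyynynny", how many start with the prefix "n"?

2

Traverse to the node for "n", then collect every word in that subtree.
Matches: "nnynnyvn", "nvvvnyvyv"
Count: 2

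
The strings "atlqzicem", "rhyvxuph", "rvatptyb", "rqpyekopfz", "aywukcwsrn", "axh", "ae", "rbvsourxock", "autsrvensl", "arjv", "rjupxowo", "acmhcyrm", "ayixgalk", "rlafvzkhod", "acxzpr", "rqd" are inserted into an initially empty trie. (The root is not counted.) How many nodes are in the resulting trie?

For each word, the new-node count is its length minus the longest prefix already in the trie:
  "atlqzicem" → 9 new (a, t, l, q, z, i, c, e, m)
  "rhyvxuph" → 8 new (r, h, y, v, x, u, p, h)
  "rvatptyb" → prefix "r" already present; 7 new (v, a, t, p, t, y, b)
  "rqpyekopfz" → prefix "r" already present; 9 new (q, p, y, e, k, o, p, f, z)
  "aywukcwsrn" → prefix "a" already present; 9 new (y, w, u, k, c, w, s, r, n)
  "axh" → prefix "a" already present; 2 new (x, h)
  "ae" → prefix "a" already present; 1 new (e)
  "rbvsourxock" → prefix "r" already present; 10 new (b, v, s, o, u, r, x, o, c, k)
  "autsrvensl" → prefix "a" already present; 9 new (u, t, s, r, v, e, n, s, l)
  "arjv" → prefix "a" already present; 3 new (r, j, v)
  "rjupxowo" → prefix "r" already present; 7 new (j, u, p, x, o, w, o)
  "acmhcyrm" → prefix "a" already present; 7 new (c, m, h, c, y, r, m)
  "ayixgalk" → prefix "ay" already present; 6 new (i, x, g, a, l, k)
  "rlafvzkhod" → prefix "r" already present; 9 new (l, a, f, v, z, k, h, o, d)
  "acxzpr" → prefix "ac" already present; 4 new (x, z, p, r)
  "rqd" → prefix "rq" already present; 1 new (d)
Total nodes = 9 + 8 + 7 + 9 + 9 + 2 + 1 + 10 + 9 + 3 + 7 + 7 + 6 + 9 + 4 + 1 = 101

101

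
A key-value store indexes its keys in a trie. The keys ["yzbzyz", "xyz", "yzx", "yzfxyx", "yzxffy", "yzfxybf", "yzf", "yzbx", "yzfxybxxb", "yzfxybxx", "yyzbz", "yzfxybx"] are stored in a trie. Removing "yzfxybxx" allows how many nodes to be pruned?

0

After clearing the end-marker at "yzfxybxx", prune upward until reaching a node still needed by another word.
Every node on "yzfxybxx" is still needed (e.g. by "yzfxybxxb"), so nothing is freed.
Nodes removed: 0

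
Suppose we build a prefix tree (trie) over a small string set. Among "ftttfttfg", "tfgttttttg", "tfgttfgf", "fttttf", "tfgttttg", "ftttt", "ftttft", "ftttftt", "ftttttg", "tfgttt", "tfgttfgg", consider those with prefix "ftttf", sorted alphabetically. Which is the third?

Words with prefix "ftttf", in lexicographic order: "ftttft", "ftttftt", "ftttfttfg"
The 3rd is ftttfttfg.

ftttfttfg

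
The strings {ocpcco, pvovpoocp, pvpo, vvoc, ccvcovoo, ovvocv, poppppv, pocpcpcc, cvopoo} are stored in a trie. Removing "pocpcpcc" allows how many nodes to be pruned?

A node on "pocpcpcc"'s path can go only if nothing else ends at it or branches off below it.
The suffix "cpcpcc" (6 nodes) is used only by "pocpcpcc"; the node for "po" still has the child "p", so pruning stops there.
Nodes removed: 6

6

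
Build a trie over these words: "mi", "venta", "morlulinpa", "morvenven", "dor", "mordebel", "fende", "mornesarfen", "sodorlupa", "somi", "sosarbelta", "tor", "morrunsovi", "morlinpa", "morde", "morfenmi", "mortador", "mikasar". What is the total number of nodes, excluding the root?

Trace insertions, counting only characters that open a new branch:
  "mi" → 2 new (m, i)
  "venta" → 5 new (v, e, n, t, a)
  "morlulinpa" → prefix "m" already present; 9 new (o, r, l, u, l, i, n, p, a)
  "morvenven" → prefix "mor" already present; 6 new (v, e, n, v, e, n)
  "dor" → 3 new (d, o, r)
  "mordebel" → prefix "mor" already present; 5 new (d, e, b, e, l)
  "fende" → 5 new (f, e, n, d, e)
  "mornesarfen" → prefix "mor" already present; 8 new (n, e, s, a, r, f, e, n)
  "sodorlupa" → 9 new (s, o, d, o, r, l, u, p, a)
  "somi" → prefix "so" already present; 2 new (m, i)
  "sosarbelta" → prefix "so" already present; 8 new (s, a, r, b, e, l, t, a)
  "tor" → 3 new (t, o, r)
  "morrunsovi" → prefix "mor" already present; 7 new (r, u, n, s, o, v, i)
  "morlinpa" → prefix "morl" already present; 4 new (i, n, p, a)
  "morde" → prefix "morde" already present; 0 new (none)
  "morfenmi" → prefix "mor" already present; 5 new (f, e, n, m, i)
  "mortador" → prefix "mor" already present; 5 new (t, a, d, o, r)
  "mikasar" → prefix "mi" already present; 5 new (k, a, s, a, r)
Total nodes = 2 + 5 + 9 + 6 + 3 + 5 + 5 + 8 + 9 + 2 + 8 + 3 + 7 + 4 + 0 + 5 + 5 + 5 = 91

91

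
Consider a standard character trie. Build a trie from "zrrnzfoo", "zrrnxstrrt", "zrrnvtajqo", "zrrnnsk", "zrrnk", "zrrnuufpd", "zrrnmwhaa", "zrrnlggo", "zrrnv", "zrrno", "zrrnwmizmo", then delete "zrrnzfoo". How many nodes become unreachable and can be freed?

4

Walk "zrrnzfoo" from the leaf back toward the root, removing each node that no remaining word uses.
The suffix "zfoo" (4 nodes) is used only by "zrrnzfoo"; the node for "zrrn" still has the child "x", so pruning stops there.
Nodes removed: 4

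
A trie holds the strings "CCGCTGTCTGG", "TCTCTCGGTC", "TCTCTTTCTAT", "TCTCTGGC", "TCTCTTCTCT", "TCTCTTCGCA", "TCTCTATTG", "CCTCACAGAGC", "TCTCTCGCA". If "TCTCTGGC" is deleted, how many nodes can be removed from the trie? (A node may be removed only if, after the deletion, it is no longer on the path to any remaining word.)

3

After clearing the end-marker at "TCTCTGGC", prune upward until reaching a node still needed by another word.
The suffix "GGC" (3 nodes) is used only by "TCTCTGGC"; the node for "TCTCT" still has the child "C", so pruning stops there.
Nodes removed: 3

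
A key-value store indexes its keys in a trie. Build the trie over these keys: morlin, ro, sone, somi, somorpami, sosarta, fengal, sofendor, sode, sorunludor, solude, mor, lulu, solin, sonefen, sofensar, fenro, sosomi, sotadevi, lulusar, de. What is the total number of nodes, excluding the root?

79

Trace insertions, counting only characters that open a new branch:
  "morlin" → 6 new (m, o, r, l, i, n)
  "ro" → 2 new (r, o)
  "sone" → 4 new (s, o, n, e)
  "somi" → prefix "so" already present; 2 new (m, i)
  "somorpami" → prefix "som" already present; 6 new (o, r, p, a, m, i)
  "sosarta" → prefix "so" already present; 5 new (s, a, r, t, a)
  "fengal" → 6 new (f, e, n, g, a, l)
  "sofendor" → prefix "so" already present; 6 new (f, e, n, d, o, r)
  "sode" → prefix "so" already present; 2 new (d, e)
  "sorunludor" → prefix "so" already present; 8 new (r, u, n, l, u, d, o, r)
  "solude" → prefix "so" already present; 4 new (l, u, d, e)
  "mor" → prefix "mor" already present; 0 new (none)
  "lulu" → 4 new (l, u, l, u)
  "solin" → prefix "sol" already present; 2 new (i, n)
  "sonefen" → prefix "sone" already present; 3 new (f, e, n)
  "sofensar" → prefix "sofen" already present; 3 new (s, a, r)
  "fenro" → prefix "fen" already present; 2 new (r, o)
  "sosomi" → prefix "sos" already present; 3 new (o, m, i)
  "sotadevi" → prefix "so" already present; 6 new (t, a, d, e, v, i)
  "lulusar" → prefix "lulu" already present; 3 new (s, a, r)
  "de" → 2 new (d, e)
Total nodes = 6 + 2 + 4 + 2 + 6 + 5 + 6 + 6 + 2 + 8 + 4 + 0 + 4 + 2 + 3 + 3 + 2 + 3 + 6 + 3 + 2 = 79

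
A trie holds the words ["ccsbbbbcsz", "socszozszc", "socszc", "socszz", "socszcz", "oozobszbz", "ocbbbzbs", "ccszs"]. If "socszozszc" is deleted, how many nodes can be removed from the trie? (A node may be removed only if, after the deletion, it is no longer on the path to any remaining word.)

5

A node on "socszozszc"'s path can go only if nothing else ends at it or branches off below it.
The suffix "ozszc" (5 nodes) is used only by "socszozszc"; the node for "socsz" still has the child "c", so pruning stops there.
Nodes removed: 5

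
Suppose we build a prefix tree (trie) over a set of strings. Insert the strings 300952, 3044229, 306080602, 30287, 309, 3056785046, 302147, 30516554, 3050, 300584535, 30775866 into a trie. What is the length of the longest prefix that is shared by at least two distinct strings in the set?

Look for the deepest trie node that still has at least two words in its subtree.
"300584535" and "300952" agree on "300" (3 characters) before diverging; nothing deeper is shared.
Longest shared-prefix length: 3

3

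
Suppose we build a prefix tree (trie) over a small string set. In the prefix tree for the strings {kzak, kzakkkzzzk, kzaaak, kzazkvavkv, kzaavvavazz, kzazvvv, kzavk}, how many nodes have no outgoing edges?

6

Leaves are exactly the stored words that no other stored word extends.
Those words: "kzaaak", "kzaavvavazz", "kzakkkzzzk", "kzavk", "kzazkvavkv", "kzazvvv"
Leaf count: 6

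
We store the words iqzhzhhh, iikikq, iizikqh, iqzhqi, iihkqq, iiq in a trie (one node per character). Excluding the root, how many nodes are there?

Count nodes per top-level branch (shared prefixes stored once):
  'i'-branch (iihkqq, iikikq, iiq, iizikqh, iqzhqi, iqzhzhhh): 25 nodes
Sum: 25

25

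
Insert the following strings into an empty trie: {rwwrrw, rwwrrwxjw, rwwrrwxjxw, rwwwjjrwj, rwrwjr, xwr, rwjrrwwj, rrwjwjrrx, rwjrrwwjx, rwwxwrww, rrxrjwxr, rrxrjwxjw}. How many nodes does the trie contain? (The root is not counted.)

52

Count nodes per top-level branch (shared prefixes stored once):
  'r'-branch (rrwjwjrrx, rrxrjwxjw, rrxrjwxr, rwjrrwwj, rwjrrwwjx, rwrwjr, rwwrrw, rwwrrwxjw, rwwrrwxjxw, rwwwjjrwj, rwwxwrww): 49 nodes
  'x'-branch (xwr): 3 nodes
Sum: 52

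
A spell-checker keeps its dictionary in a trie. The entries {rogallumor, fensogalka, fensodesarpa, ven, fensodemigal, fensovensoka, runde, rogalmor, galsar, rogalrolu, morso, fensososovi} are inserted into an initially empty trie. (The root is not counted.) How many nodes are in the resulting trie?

Count nodes per top-level branch (shared prefixes stored once):
  'f'-branch (fensodemigal, fensodesarpa, fensogalka, fensososovi, fensovensoka): 35 nodes
  'g'-branch (galsar): 6 nodes
  'm'-branch (morso): 5 nodes
  'r'-branch (rogallumor, rogalmor, rogalrolu, runde): 21 nodes
  'v'-branch (ven): 3 nodes
Sum: 70

70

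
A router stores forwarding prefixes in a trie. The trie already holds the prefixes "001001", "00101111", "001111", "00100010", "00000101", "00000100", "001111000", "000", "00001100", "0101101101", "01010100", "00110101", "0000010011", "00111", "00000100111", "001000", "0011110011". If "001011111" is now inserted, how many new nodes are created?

"00101111" is already a path in the trie; the remaining "1" must be added.
Each of the 1 remaining characters creates one node.

1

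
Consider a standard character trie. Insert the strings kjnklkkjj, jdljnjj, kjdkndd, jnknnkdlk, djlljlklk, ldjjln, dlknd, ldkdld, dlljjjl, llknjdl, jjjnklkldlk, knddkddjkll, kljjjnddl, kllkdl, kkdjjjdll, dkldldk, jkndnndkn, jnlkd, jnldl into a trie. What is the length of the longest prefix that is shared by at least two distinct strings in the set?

Equivalently: take the maximum, over all pairs, of their longest common prefix length.
"jnldl" and "jnlkd" agree on "jnl" (3 characters) before diverging; nothing deeper is shared.
Longest shared-prefix length: 3

3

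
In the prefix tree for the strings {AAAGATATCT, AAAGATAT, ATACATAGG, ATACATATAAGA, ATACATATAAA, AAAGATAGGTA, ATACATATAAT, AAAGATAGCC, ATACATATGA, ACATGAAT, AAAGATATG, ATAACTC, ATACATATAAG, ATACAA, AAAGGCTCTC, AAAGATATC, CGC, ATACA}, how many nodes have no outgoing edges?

Leaves are exactly the stored words that no other stored word extends.
Those words: "AAAGATAGCC", "AAAGATAGGTA", "AAAGATATCT", "AAAGATATG", "AAAGGCTCTC", "ACATGAAT", "ATAACTC", "ATACAA", "ATACATAGG", "ATACATATAAA", "ATACATATAAGA", "ATACATATAAT", "ATACATATGA", "CGC"
Leaf count: 14

14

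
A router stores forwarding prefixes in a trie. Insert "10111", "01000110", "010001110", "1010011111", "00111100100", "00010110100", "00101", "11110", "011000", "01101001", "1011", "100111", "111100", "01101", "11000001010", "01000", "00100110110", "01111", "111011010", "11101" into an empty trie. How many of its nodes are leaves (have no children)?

15

Leaves are exactly the stored words that no other stored word extends.
Those words: "00010110100", "00100110110", "00101", "00111100100", "01000110", "010001110", "011000", "01101001", "01111", "100111", "1010011111", "10111", "11000001010", "111011010", "111100"
Leaf count: 15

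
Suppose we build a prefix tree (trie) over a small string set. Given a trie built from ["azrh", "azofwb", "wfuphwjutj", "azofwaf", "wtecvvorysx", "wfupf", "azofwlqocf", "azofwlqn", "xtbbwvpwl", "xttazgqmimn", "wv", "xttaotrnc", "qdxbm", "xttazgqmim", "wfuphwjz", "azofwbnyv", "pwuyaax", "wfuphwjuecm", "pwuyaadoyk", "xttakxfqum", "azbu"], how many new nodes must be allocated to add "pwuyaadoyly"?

2

"pwuyaadoy" is already a path in the trie; the remaining "ly" must be added.
Each of the 2 remaining characters creates one node.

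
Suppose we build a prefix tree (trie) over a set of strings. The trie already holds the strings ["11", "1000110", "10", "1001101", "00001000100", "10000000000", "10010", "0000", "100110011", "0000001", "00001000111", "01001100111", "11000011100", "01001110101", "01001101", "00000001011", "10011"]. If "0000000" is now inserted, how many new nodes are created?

"0000000" is already a full path in the trie; only an end-marker is added.
No new nodes are needed: 0.

0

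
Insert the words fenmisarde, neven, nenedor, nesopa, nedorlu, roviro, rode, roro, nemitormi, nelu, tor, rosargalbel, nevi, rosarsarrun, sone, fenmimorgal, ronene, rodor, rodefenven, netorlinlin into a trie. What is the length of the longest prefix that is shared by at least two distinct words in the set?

Look for the deepest trie node that still has at least two words in its subtree.
"fenmimorgal" and "fenmisarde" agree on "fenmi" (5 characters) before diverging; nothing deeper is shared.
Longest shared-prefix length: 5

5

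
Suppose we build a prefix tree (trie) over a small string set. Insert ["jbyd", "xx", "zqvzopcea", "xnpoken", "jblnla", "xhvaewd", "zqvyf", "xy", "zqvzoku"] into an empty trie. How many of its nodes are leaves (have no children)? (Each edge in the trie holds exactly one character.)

A leaf is a node with no children — equivalently, the end of a word that is not a proper prefix of any other stored word.
Those words: "jblnla", "jbyd", "xhvaewd", "xnpoken", "xx", "xy", "zqvyf", "zqvzoku", "zqvzopcea"
Leaf count: 9

9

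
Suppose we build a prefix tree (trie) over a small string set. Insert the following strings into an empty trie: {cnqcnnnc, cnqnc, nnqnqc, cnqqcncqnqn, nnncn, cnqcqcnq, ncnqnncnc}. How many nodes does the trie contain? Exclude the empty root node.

39

Trie structure (* marks end of a word):
(root)
├─ c
│  └─ n
│     └─ q
│        ├─ c
│        │  ├─ n
│        │  │  └─ n
│        │  │     └─ n
│        │  │        └─ c *
│        │  └─ q
│        │     └─ c
│        │        └─ n
│        │           └─ q *
│        ├─ n
│        │  └─ c *
│        └─ q
│           └─ c
│              └─ n
│                 └─ c
│                    └─ q
│                       └─ n
│                          └─ q
│                             └─ n *
└─ n
   ├─ c
   │  └─ n
   │     └─ q
   │        └─ n
   │           └─ n
   │              └─ c
   │                 └─ n
   │                    └─ c *
   └─ n
      ├─ n
      │  └─ c
      │     └─ n *
      └─ q
         └─ n
            └─ q
               └─ c *
Counting every labelled node above: 39.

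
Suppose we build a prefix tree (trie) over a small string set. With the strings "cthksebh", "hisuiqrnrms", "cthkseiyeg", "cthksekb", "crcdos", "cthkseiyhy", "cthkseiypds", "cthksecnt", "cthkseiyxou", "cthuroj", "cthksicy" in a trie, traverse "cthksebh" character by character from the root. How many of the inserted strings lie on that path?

1

Walk "cthksebh" from the root; an end-of-word marker is hit whenever a stored word is a prefix of "cthksebh".
Prefixes of the query that are stored words: "cthksebh"
Count: 1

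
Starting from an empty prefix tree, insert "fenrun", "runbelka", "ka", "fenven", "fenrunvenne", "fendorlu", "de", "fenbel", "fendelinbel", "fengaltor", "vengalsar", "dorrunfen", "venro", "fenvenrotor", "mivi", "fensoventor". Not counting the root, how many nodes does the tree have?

83

For each word, the new-node count is its length minus the longest prefix already in the trie:
  "fenrun" → 6 new (f, e, n, r, u, n)
  "runbelka" → 8 new (r, u, n, b, e, l, k, a)
  "ka" → 2 new (k, a)
  "fenven" → prefix "fen" already present; 3 new (v, e, n)
  "fenrunvenne" → prefix "fenrun" already present; 5 new (v, e, n, n, e)
  "fendorlu" → prefix "fen" already present; 5 new (d, o, r, l, u)
  "de" → 2 new (d, e)
  "fenbel" → prefix "fen" already present; 3 new (b, e, l)
  "fendelinbel" → prefix "fend" already present; 7 new (e, l, i, n, b, e, l)
  "fengaltor" → prefix "fen" already present; 6 new (g, a, l, t, o, r)
  "vengalsar" → 9 new (v, e, n, g, a, l, s, a, r)
  "dorrunfen" → prefix "d" already present; 8 new (o, r, r, u, n, f, e, n)
  "venro" → prefix "ven" already present; 2 new (r, o)
  "fenvenrotor" → prefix "fenven" already present; 5 new (r, o, t, o, r)
  "mivi" → 4 new (m, i, v, i)
  "fensoventor" → prefix "fen" already present; 8 new (s, o, v, e, n, t, o, r)
Total nodes = 6 + 8 + 2 + 3 + 5 + 5 + 2 + 3 + 7 + 6 + 9 + 8 + 2 + 5 + 4 + 8 = 83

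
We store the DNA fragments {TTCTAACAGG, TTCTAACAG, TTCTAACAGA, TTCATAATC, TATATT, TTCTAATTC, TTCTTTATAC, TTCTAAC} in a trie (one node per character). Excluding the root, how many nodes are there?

Trace insertions, counting only characters that open a new branch:
  "TTCTAACAGG" → 10 new (T, T, C, T, A, A, C, A, G, G)
  "TTCTAACAG" → prefix "TTCTAACAG" already present; 0 new (none)
  "TTCTAACAGA" → prefix "TTCTAACAG" already present; 1 new (A)
  "TTCATAATC" → prefix "TTC" already present; 6 new (A, T, A, A, T, C)
  "TATATT" → prefix "T" already present; 5 new (A, T, A, T, T)
  "TTCTAATTC" → prefix "TTCTAA" already present; 3 new (T, T, C)
  "TTCTTTATAC" → prefix "TTCT" already present; 6 new (T, T, A, T, A, C)
  "TTCTAAC" → prefix "TTCTAAC" already present; 0 new (none)
Total nodes = 10 + 0 + 1 + 6 + 5 + 3 + 6 + 0 = 31

31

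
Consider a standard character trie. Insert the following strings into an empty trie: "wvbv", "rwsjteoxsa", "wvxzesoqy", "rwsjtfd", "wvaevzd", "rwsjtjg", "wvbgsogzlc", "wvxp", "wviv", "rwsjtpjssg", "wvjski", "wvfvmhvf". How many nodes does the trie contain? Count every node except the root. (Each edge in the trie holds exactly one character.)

Trace insertions, counting only characters that open a new branch:
  "wvbv" → 4 new (w, v, b, v)
  "rwsjteoxsa" → 10 new (r, w, s, j, t, e, o, x, s, a)
  "wvxzesoqy" → prefix "wv" already present; 7 new (x, z, e, s, o, q, y)
  "rwsjtfd" → prefix "rwsjt" already present; 2 new (f, d)
  "wvaevzd" → prefix "wv" already present; 5 new (a, e, v, z, d)
  "rwsjtjg" → prefix "rwsjt" already present; 2 new (j, g)
  "wvbgsogzlc" → prefix "wvb" already present; 7 new (g, s, o, g, z, l, c)
  "wvxp" → prefix "wvx" already present; 1 new (p)
  "wviv" → prefix "wv" already present; 2 new (i, v)
  "rwsjtpjssg" → prefix "rwsjt" already present; 5 new (p, j, s, s, g)
  "wvjski" → prefix "wv" already present; 4 new (j, s, k, i)
  "wvfvmhvf" → prefix "wv" already present; 6 new (f, v, m, h, v, f)
Total nodes = 4 + 10 + 7 + 2 + 5 + 2 + 7 + 1 + 2 + 5 + 4 + 6 = 55

55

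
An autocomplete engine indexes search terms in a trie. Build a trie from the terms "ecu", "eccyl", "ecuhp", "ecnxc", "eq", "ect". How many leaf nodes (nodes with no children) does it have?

5

A leaf is a node with no children — equivalently, the end of a word that is not a proper prefix of any other stored word.
Those words: "eccyl", "ecnxc", "ect", "ecuhp", "eq"
Leaf count: 5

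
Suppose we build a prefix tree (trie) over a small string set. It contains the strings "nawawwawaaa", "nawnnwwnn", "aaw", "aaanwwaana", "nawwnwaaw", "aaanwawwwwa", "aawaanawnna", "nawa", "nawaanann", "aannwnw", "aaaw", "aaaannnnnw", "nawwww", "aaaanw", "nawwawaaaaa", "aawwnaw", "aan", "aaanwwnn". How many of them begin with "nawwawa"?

Filter for entries beginning with "nawwawa":
Words under "nawwawa": nawwawaaaaa
Count: 1

1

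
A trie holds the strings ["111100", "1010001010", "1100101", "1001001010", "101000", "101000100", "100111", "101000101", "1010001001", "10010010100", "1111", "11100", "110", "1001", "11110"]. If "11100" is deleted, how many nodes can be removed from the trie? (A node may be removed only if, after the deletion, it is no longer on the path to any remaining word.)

After clearing the end-marker at "11100", prune upward until reaching a node still needed by another word.
The suffix "00" (2 nodes) is used only by "11100"; the node for "111" still has the child "1", so pruning stops there.
Nodes removed: 2

2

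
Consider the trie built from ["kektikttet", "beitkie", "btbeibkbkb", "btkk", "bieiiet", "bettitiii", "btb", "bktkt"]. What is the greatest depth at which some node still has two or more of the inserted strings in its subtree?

3

The deepest shared node is where two words last agree before diverging.
e.g. "btb" and "btbeibkbkb" share the prefix "btb" of length 3; no pair shares a longer one.
Longest shared-prefix length: 3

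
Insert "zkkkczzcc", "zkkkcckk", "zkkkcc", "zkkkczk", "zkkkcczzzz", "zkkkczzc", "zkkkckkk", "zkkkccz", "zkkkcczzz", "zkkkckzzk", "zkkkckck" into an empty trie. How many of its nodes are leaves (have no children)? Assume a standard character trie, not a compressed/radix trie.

7

Leaves are exactly the stored words that no other stored word extends.
Those words: "zkkkcckk", "zkkkcczzzz", "zkkkckck", "zkkkckkk", "zkkkckzzk", "zkkkczk", "zkkkczzcc"
Leaf count: 7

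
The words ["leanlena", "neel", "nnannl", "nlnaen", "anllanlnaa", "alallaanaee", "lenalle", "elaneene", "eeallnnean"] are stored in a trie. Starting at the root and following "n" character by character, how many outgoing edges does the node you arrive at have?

The children of the "n" node are the distinct next characters among strings starting with "n".
Distinct next characters after "n": e, l, n.
That node has 3 child edges.

3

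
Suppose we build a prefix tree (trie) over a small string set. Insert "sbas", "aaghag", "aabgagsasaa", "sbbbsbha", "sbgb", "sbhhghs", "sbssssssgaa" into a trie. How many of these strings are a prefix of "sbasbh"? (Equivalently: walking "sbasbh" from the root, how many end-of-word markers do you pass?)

Check each prefix of "sbasbh" against the stored set — each match is an end-marker on the path.
Prefixes of the query that are stored words: "sbas"
Count: 1

1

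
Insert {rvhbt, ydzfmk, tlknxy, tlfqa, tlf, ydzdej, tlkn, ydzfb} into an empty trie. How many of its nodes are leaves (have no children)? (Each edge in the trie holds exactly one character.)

Leaves are exactly the stored words that no other stored word extends.
Those words: "rvhbt", "tlfqa", "tlknxy", "ydzdej", "ydzfb", "ydzfmk"
Leaf count: 6

6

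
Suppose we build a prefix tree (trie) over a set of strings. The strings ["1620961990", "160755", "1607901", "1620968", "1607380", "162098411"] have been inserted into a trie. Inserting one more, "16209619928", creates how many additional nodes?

"162096199" is already a path in the trie; the remaining "28" must be added.
New nodes needed: |"16209619928"| − 9 = 11 − 9 = 2.

2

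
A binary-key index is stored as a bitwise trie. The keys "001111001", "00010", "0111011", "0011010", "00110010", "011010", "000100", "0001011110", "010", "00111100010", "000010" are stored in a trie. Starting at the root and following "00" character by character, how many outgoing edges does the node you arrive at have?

2

Walk "00" from the root, arriving at one node.
Distinct next characters after "00": 0, 1.
That node has 2 child edges.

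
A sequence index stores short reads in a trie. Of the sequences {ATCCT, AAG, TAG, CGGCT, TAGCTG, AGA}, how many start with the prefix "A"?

Traverse to the node for "A", then collect every word in that subtree.
Words under "A": AAG, AGA, ATCCT
Count: 3

3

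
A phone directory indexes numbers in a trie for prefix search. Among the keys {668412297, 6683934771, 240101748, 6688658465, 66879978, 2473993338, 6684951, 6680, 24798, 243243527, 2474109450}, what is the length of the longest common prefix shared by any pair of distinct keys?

Equivalently: take the maximum, over all pairs, of their longest common prefix length.
"668412297" and "6684951" agree on "6684" (4 characters) before diverging; nothing deeper is shared.
Longest shared-prefix length: 4

4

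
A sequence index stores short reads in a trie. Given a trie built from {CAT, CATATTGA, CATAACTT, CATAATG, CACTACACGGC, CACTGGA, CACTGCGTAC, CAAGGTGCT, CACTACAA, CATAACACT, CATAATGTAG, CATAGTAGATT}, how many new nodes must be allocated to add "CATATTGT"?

The longest prefix of "CATATTGT" already in the trie is "CATATTG" (length 7).
Each of the 1 remaining characters creates one node.

1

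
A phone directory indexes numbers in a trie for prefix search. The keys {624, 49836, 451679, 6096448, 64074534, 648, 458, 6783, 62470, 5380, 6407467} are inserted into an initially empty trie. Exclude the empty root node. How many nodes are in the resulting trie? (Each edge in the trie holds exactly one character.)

39

Insert word by word; a character creates a node only if that edge doesn't already exist:
  "624" → 3 new (6, 2, 4)
  "49836" → 5 new (4, 9, 8, 3, 6)
  "451679" → prefix "4" already present; 5 new (5, 1, 6, 7, 9)
  "6096448" → prefix "6" already present; 6 new (0, 9, 6, 4, 4, 8)
  "64074534" → prefix "6" already present; 7 new (4, 0, 7, 4, 5, 3, 4)
  "648" → prefix "64" already present; 1 new (8)
  "458" → prefix "45" already present; 1 new (8)
  "6783" → prefix "6" already present; 3 new (7, 8, 3)
  "62470" → prefix "624" already present; 2 new (7, 0)
  "5380" → 4 new (5, 3, 8, 0)
  "6407467" → prefix "64074" already present; 2 new (6, 7)
Total nodes = 3 + 5 + 5 + 6 + 7 + 1 + 1 + 3 + 2 + 4 + 2 = 39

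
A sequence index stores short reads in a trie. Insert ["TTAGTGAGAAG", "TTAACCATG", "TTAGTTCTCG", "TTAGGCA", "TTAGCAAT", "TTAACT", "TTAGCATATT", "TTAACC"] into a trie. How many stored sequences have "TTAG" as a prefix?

5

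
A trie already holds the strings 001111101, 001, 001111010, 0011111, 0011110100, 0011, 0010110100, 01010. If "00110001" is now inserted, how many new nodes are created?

Walking "00110001" from the root, the first 4 characters ("0011") follow existing edges; "0" is the first miss.
New nodes needed: |"00110001"| − 4 = 8 − 4 = 4.

4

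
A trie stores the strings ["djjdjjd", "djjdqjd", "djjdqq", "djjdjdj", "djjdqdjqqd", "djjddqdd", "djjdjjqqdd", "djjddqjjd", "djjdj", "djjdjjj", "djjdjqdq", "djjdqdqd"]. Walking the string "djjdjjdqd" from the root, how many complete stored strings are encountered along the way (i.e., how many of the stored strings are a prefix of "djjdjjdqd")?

Walk "djjdjjdqd" from the root; an end-of-word marker is hit whenever a stored word is a prefix of "djjdjjdqd".
Prefixes of the query that are stored words: "djjdj", "djjdjjd"
Count: 2

2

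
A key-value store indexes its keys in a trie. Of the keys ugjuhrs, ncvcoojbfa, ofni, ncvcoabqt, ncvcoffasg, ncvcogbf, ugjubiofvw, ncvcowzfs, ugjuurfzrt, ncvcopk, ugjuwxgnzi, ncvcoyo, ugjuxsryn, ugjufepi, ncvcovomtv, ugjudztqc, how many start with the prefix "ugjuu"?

1

Traverse to the node for "ugjuu", then collect every word in that subtree.
Words under "ugjuu": ugjuurfzrt
Count: 1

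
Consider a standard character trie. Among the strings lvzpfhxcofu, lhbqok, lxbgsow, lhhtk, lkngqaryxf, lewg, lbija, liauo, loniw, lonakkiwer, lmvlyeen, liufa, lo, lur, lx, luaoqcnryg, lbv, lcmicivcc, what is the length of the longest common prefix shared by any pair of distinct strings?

3

Look for the deepest trie node that still has at least two words in its subtree.
e.g. "lonakkiwer" and "loniw" share the prefix "lon" of length 3; no pair shares a longer one.
Longest shared-prefix length: 3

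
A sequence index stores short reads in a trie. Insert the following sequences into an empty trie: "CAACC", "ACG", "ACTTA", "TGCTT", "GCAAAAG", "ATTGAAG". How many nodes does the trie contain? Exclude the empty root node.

29

Insert word by word; a character creates a node only if that edge doesn't already exist:
  "CAACC" → 5 new (C, A, A, C, C)
  "ACG" → 3 new (A, C, G)
  "ACTTA" → prefix "AC" already present; 3 new (T, T, A)
  "TGCTT" → 5 new (T, G, C, T, T)
  "GCAAAAG" → 7 new (G, C, A, A, A, A, G)
  "ATTGAAG" → prefix "A" already present; 6 new (T, T, G, A, A, G)
Total nodes = 5 + 3 + 3 + 5 + 7 + 6 = 29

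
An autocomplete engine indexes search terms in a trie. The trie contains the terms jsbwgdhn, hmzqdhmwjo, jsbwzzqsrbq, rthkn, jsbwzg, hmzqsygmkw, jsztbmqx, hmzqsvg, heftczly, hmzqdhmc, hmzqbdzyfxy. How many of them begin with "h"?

Walk to "h"; the words in its subtree are exactly those with that prefix.
Words under "h": heftczly, hmzqbdzyfxy, hmzqdhmc, hmzqdhmwjo, hmzqsvg, hmzqsygmkw
Count: 6

6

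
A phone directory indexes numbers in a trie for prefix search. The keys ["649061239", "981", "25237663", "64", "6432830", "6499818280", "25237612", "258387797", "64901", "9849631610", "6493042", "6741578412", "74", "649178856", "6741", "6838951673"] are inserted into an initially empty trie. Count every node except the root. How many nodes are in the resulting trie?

For each word, the new-node count is its length minus the longest prefix already in the trie:
  "649061239" → 9 new (6, 4, 9, 0, 6, 1, 2, 3, 9)
  "981" → 3 new (9, 8, 1)
  "25237663" → 8 new (2, 5, 2, 3, 7, 6, 6, 3)
  "64" → prefix "64" already present; 0 new (none)
  "6432830" → prefix "64" already present; 5 new (3, 2, 8, 3, 0)
  "6499818280" → prefix "649" already present; 7 new (9, 8, 1, 8, 2, 8, 0)
  "25237612" → prefix "252376" already present; 2 new (1, 2)
  "258387797" → prefix "25" already present; 7 new (8, 3, 8, 7, 7, 9, 7)
  "64901" → prefix "6490" already present; 1 new (1)
  "9849631610" → prefix "98" already present; 8 new (4, 9, 6, 3, 1, 6, 1, 0)
  "6493042" → prefix "649" already present; 4 new (3, 0, 4, 2)
  "6741578412" → prefix "6" already present; 9 new (7, 4, 1, 5, 7, 8, 4, 1, 2)
  "74" → 2 new (7, 4)
  "649178856" → prefix "649" already present; 6 new (1, 7, 8, 8, 5, 6)
  "6741" → prefix "6741" already present; 0 new (none)
  "6838951673" → prefix "6" already present; 9 new (8, 3, 8, 9, 5, 1, 6, 7, 3)
Total nodes = 9 + 3 + 8 + 0 + 5 + 7 + 2 + 7 + 1 + 8 + 4 + 9 + 2 + 6 + 0 + 9 = 80

80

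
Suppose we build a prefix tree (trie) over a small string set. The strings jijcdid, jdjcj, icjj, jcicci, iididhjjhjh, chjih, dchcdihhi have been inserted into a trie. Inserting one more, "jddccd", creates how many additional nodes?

4

The longest prefix of "jddccd" already in the trie is "jd" (length 2).
Each of the 4 remaining characters creates one node.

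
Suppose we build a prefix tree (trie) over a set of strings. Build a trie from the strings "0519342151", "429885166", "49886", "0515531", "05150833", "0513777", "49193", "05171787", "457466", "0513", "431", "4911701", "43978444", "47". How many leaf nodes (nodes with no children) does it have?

13

A leaf is a node with no children — equivalently, the end of a word that is not a proper prefix of any other stored word.
Those words: "0513777", "05150833", "0515531", "05171787", "0519342151", "429885166", "431", "43978444", "457466", "47", "4911701", "49193", "49886"
Leaf count: 13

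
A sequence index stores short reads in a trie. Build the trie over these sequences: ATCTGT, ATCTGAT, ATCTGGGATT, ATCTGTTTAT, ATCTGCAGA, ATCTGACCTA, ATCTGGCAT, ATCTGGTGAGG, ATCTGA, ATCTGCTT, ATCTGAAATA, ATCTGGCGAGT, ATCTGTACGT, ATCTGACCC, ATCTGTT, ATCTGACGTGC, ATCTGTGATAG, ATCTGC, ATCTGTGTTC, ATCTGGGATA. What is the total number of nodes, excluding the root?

61

Insert word by word; a character creates a node only if that edge doesn't already exist:
  "ATCTGT" → 6 new (A, T, C, T, G, T)
  "ATCTGAT" → prefix "ATCTG" already present; 2 new (A, T)
  "ATCTGGGATT" → prefix "ATCTG" already present; 5 new (G, G, A, T, T)
  "ATCTGTTTAT" → prefix "ATCTGT" already present; 4 new (T, T, A, T)
  "ATCTGCAGA" → prefix "ATCTG" already present; 4 new (C, A, G, A)
  "ATCTGACCTA" → prefix "ATCTGA" already present; 4 new (C, C, T, A)
  "ATCTGGCAT" → prefix "ATCTGG" already present; 3 new (C, A, T)
  "ATCTGGTGAGG" → prefix "ATCTGG" already present; 5 new (T, G, A, G, G)
  "ATCTGA" → prefix "ATCTGA" already present; 0 new (none)
  "ATCTGCTT" → prefix "ATCTGC" already present; 2 new (T, T)
  "ATCTGAAATA" → prefix "ATCTGA" already present; 4 new (A, A, T, A)
  "ATCTGGCGAGT" → prefix "ATCTGGC" already present; 4 new (G, A, G, T)
  "ATCTGTACGT" → prefix "ATCTGT" already present; 4 new (A, C, G, T)
  "ATCTGACCC" → prefix "ATCTGACC" already present; 1 new (C)
  "ATCTGTT" → prefix "ATCTGTT" already present; 0 new (none)
  "ATCTGACGTGC" → prefix "ATCTGAC" already present; 4 new (G, T, G, C)
  "ATCTGTGATAG" → prefix "ATCTGT" already present; 5 new (G, A, T, A, G)
  "ATCTGC" → prefix "ATCTGC" already present; 0 new (none)
  "ATCTGTGTTC" → prefix "ATCTGTG" already present; 3 new (T, T, C)
  "ATCTGGGATA" → prefix "ATCTGGGAT" already present; 1 new (A)
Total nodes = 6 + 2 + 5 + 4 + 4 + 4 + 3 + 5 + 0 + 2 + 4 + 4 + 4 + 1 + 0 + 4 + 5 + 0 + 3 + 1 = 61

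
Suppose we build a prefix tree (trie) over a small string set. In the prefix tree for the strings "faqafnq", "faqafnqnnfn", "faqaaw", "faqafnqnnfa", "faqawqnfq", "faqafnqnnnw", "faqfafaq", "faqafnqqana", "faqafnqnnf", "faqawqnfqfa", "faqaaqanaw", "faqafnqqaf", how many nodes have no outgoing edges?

9

Leaves are exactly the stored words that no other stored word extends.
Those words: "faqaaqanaw", "faqaaw", "faqafnqnnfa", "faqafnqnnfn", "faqafnqnnnw", "faqafnqqaf", "faqafnqqana", "faqawqnfqfa", "faqfafaq"
Leaf count: 9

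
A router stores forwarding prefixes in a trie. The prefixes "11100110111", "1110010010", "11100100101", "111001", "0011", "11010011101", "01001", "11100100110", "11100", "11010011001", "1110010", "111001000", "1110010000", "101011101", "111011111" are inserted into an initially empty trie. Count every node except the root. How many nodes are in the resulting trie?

Trace insertions, counting only characters that open a new branch:
  "11100110111" → 11 new (1, 1, 1, 0, 0, 1, 1, 0, 1, 1, 1)
  "1110010010" → prefix "111001" already present; 4 new (0, 0, 1, 0)
  "11100100101" → prefix "1110010010" already present; 1 new (1)
  "111001" → prefix "111001" already present; 0 new (none)
  "0011" → 4 new (0, 0, 1, 1)
  "11010011101" → prefix "11" already present; 9 new (0, 1, 0, 0, 1, 1, 1, 0, 1)
  "01001" → prefix "0" already present; 4 new (1, 0, 0, 1)
  "11100100110" → prefix "111001001" already present; 2 new (1, 0)
  "11100" → prefix "11100" already present; 0 new (none)
  "11010011001" → prefix "11010011" already present; 3 new (0, 0, 1)
  "1110010" → prefix "1110010" already present; 0 new (none)
  "111001000" → prefix "11100100" already present; 1 new (0)
  "1110010000" → prefix "111001000" already present; 1 new (0)
  "101011101" → prefix "1" already present; 8 new (0, 1, 0, 1, 1, 1, 0, 1)
  "111011111" → prefix "1110" already present; 5 new (1, 1, 1, 1, 1)
Total nodes = 11 + 4 + 1 + 0 + 4 + 9 + 4 + 2 + 0 + 3 + 0 + 1 + 1 + 8 + 5 = 53

53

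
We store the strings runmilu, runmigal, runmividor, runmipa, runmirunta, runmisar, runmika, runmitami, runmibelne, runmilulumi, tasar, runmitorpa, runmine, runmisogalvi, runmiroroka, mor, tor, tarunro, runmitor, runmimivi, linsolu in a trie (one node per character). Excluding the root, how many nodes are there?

For each word, the new-node count is its length minus the longest prefix already in the trie:
  "runmilu" → 7 new (r, u, n, m, i, l, u)
  "runmigal" → prefix "runmi" already present; 3 new (g, a, l)
  "runmividor" → prefix "runmi" already present; 5 new (v, i, d, o, r)
  "runmipa" → prefix "runmi" already present; 2 new (p, a)
  "runmirunta" → prefix "runmi" already present; 5 new (r, u, n, t, a)
  "runmisar" → prefix "runmi" already present; 3 new (s, a, r)
  "runmika" → prefix "runmi" already present; 2 new (k, a)
  "runmitami" → prefix "runmi" already present; 4 new (t, a, m, i)
  "runmibelne" → prefix "runmi" already present; 5 new (b, e, l, n, e)
  "runmilulumi" → prefix "runmilu" already present; 4 new (l, u, m, i)
  "tasar" → 5 new (t, a, s, a, r)
  "runmitorpa" → prefix "runmit" already present; 4 new (o, r, p, a)
  "runmine" → prefix "runmi" already present; 2 new (n, e)
  "runmisogalvi" → prefix "runmis" already present; 6 new (o, g, a, l, v, i)
  "runmiroroka" → prefix "runmir" already present; 5 new (o, r, o, k, a)
  "mor" → 3 new (m, o, r)
  "tor" → prefix "t" already present; 2 new (o, r)
  "tarunro" → prefix "ta" already present; 5 new (r, u, n, r, o)
  "runmitor" → prefix "runmitor" already present; 0 new (none)
  "runmimivi" → prefix "runmi" already present; 4 new (m, i, v, i)
  "linsolu" → 7 new (l, i, n, s, o, l, u)
Total nodes = 7 + 3 + 5 + 2 + 5 + 3 + 2 + 4 + 5 + 4 + 5 + 4 + 2 + 6 + 5 + 3 + 2 + 5 + 0 + 4 + 7 = 83

83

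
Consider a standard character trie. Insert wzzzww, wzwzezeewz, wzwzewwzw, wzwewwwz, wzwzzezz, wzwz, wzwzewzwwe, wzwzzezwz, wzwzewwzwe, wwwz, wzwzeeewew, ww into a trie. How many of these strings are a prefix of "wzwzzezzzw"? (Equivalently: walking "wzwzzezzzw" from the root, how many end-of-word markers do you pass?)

Check each prefix of "wzwzzezzzw" against the stored set — each match is an end-marker on the path.
Prefixes of the query that are stored words: "wzwz", "wzwzzezz"
Count: 2

2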